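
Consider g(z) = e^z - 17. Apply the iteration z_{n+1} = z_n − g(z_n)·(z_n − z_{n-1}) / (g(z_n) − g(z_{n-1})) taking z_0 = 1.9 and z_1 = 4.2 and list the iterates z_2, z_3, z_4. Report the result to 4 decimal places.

g(1.9) = -10.314106, g(4.2) = 49.686331
z_2 = 4.200000 − 49.686331·(4.200000 − 1.900000) / (49.686331 − (-10.314106)) = 4.200000 − (114.278561)/(60.000437) = 2.295371
g(2.295371) = -7.071880
z_3 = 2.295371 − (-7.071880)·(2.295371 − 4.200000) / (-7.071880 − 49.686331) = 2.295371 − (13.469306)/(-56.758211) = 2.532681
g(2.532681) = -4.412787
z_4 = 2.532681 − (-4.412787)·(2.532681 − 2.295371) / (-4.412787 − (-7.071880)) = 2.532681 − (-1.047200)/(2.659092) = 2.926500

2.2954, 2.5327, 2.9265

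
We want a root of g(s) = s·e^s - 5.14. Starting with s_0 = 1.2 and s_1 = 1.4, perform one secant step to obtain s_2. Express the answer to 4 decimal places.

1.3365

g(1.2) = -1.155860, g(1.4) = 0.537280
s_2 = 1.400000 − 0.537280·(1.400000 − 1.200000) / (0.537280 − (-1.155860)) = 1.400000 − (0.107456)/(1.693140) = 1.336534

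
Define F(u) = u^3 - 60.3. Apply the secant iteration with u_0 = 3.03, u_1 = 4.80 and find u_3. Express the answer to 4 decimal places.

3.8821

F(3.03) = -32.481873, F(4.80) = 50.292000
u_2 = 4.800000 − 50.292000·(4.800000 − 3.030000) / (50.292000 − (-32.481873)) = 4.800000 − (89.016840)/(82.773873) = 3.724578
F(3.724578) = -8.630859
u_3 = 3.724578 − (-8.630859)·(3.724578 − 4.800000) / (-8.630859 − 50.292000) = 3.724578 − (9.281816)/(-58.922859) = 3.882103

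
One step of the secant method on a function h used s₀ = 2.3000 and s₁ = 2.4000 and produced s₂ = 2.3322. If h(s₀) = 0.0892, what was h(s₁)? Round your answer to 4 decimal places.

-0.1878

The secant line through (2.3000, 0.0892) and (2.4000, h(s₁)) crosses zero at s₂ = 2.3322.
So (2.3000, 0.0892), (2.4000, h(s₁)), (2.3322, 0) are collinear:
h(s₁) = 0.0892 · (2.4000 − 2.3322) / (2.3000 − 2.3322) = 0.0892 · (0.067800)/(-0.032200) = -0.187819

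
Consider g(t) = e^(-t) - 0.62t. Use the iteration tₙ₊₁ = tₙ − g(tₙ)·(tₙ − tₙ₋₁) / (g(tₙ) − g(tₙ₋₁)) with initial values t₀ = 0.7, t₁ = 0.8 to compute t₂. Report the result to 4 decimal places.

g(0.7) = 0.062585, g(0.8) = -0.046671
t₂ = 0.800000 − (-0.046671)·(0.800000 − 0.700000) / (-0.046671 − 0.062585) = 0.800000 − (-0.004667)/(-0.109256) = 0.757283

0.7573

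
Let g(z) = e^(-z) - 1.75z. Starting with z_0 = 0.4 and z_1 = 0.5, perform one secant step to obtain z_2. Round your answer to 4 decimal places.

g(0.4) = -0.029680, g(0.5) = -0.268469
z_2 = 0.500000 − (-0.268469)·(0.500000 − 0.400000) / (-0.268469 − (-0.029680)) = 0.500000 − (-0.026847)/(-0.238789) = 0.387571

0.3876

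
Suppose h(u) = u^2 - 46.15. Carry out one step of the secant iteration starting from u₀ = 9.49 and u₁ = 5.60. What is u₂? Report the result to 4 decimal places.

h(9.49) = 43.910100, h(5.60) = -14.790000
u₂ = 5.600000 − (-14.790000)·(5.600000 − 9.490000) / (-14.790000 − 43.910100) = 5.600000 − (57.533100)/(-58.700100) = 6.580119

6.5801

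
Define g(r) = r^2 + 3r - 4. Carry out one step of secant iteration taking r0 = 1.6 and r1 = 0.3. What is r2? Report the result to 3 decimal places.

0.914

g(1.6) = 3.36000, g(0.3) = -3.01000
r2 = 0.30000 − (-3.01000)·(0.30000 − 1.60000) / (-3.01000 − 3.36000) = 0.30000 − (3.91300)/(-6.37000) = 0.91429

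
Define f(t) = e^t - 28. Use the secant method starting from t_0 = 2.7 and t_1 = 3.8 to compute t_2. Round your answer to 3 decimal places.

f(2.7) = -13.12027, f(3.8) = 16.70118
t_2 = 3.80000 − 16.70118·(3.80000 − 2.70000) / (16.70118 − (-13.12027)) = 3.80000 − (18.37130)/(29.82145) = 3.18396

3.184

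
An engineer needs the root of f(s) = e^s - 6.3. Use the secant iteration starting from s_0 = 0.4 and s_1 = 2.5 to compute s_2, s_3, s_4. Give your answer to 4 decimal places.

f(0.4) = -4.808175, f(2.5) = 5.882494
s_2 = 2.500000 − 5.882494·(2.500000 − 0.400000) / (5.882494 − (-4.808175)) = 2.500000 − (12.353237)/(10.690669) = 1.344484
f(1.344484) = -2.463793
s_3 = 1.344484 − (-2.463793)·(1.344484 − 2.500000) / (-2.463793 − 5.882494) = 1.344484 − (2.846951)/(-8.346287) = 1.685588
f(1.685588) = -0.904377
s_4 = 1.685588 − (-0.904377)·(1.685588 − 1.344484) / (-0.904377 − (-2.463793)) = 1.685588 − (-0.308486)/(1.559416) = 1.883410

1.3445, 1.6856, 1.8834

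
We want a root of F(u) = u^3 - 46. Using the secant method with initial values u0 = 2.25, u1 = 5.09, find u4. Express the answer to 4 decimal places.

3.6128

F(2.25) = -34.609375, F(5.09) = 85.872229
u2 = 5.090000 − 85.872229·(5.090000 − 2.250000) / (85.872229 − (-34.609375)) = 5.090000 − (243.877130)/(120.481604) = 3.065814
F(3.065814) = -17.183743
u3 = 3.065814 − (-17.183743)·(3.065814 − 5.090000) / (-17.183743 − 85.872229) = 3.065814 − (34.783085)/(-103.055972) = 3.403331
F(3.403331) = -6.580374
u4 = 3.403331 − (-6.580374)·(3.403331 − 3.065814) / (-6.580374 − (-17.183743)) = 3.403331 − (-2.220984)/(10.603369) = 3.612791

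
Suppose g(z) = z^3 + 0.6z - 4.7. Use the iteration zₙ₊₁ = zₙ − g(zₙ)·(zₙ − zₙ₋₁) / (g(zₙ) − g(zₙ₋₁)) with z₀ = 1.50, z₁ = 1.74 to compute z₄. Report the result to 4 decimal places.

g(1.50) = -0.425000, g(1.74) = 1.612024
z₂ = 1.740000 − 1.612024·(1.740000 − 1.500000) / (1.612024 − (-0.425000)) = 1.740000 − (0.386886)/(2.037024) = 1.550073
g(1.550073) = -0.045555
z₃ = 1.550073 − (-0.045555)·(1.550073 − 1.740000) / (-0.045555 − 1.612024) = 1.550073 − (0.008652)/(-1.657579) = 1.555293
g(1.555293) = -0.004671
z₄ = 1.555293 − (-0.004671)·(1.555293 − 1.550073) / (-0.004671 − (-0.045555)) = 1.555293 − (-0.000024)/(0.040883) = 1.555889

1.5559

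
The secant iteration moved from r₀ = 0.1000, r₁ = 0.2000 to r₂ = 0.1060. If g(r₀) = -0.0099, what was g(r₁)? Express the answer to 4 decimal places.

0.1551

The secant line through (0.1000, -0.0099) and (0.2000, g(r₁)) crosses zero at r₂ = 0.1060.
So (0.1000, -0.0099), (0.2000, g(r₁)), (0.1060, 0) are collinear:
g(r₁) = -0.0099 · (0.2000 − 0.1060) / (0.1000 − 0.1060) = -0.0099 · (0.094000)/(-0.006000) = 0.155100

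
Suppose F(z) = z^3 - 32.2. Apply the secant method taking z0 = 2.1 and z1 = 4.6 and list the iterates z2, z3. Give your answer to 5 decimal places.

2.75112, 3.02605

F(2.1) = -22.9390000, F(4.6) = 65.1360000
z2 = 4.6000000 − 65.1360000·(4.6000000 − 2.1000000) / (65.1360000 − (-22.9390000)) = 4.6000000 − (162.8400000)/(88.0750000) = 2.7511212
F(2.7511212) = -11.3776773
z3 = 2.7511212 − (-11.3776773)·(2.7511212 − 4.6000000) / (-11.3776773 − 65.1360000) = 2.7511212 − (21.0359464)/(-76.5136773) = 3.0260517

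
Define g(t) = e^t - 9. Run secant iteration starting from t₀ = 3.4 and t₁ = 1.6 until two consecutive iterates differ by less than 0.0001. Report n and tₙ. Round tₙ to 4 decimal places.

g(3.4) = 20.964100, g(1.6) = -4.046968
t₂ = 1.600000 − (-4.046968)·(-1.800000)/(-25.011068) = 1.891253;  |Δ| = 0.291253
g(1.891253) = -2.372334
t₃ = 1.891253 − (-2.372334)·(0.291253)/(1.674634) = 2.303850;  |Δ| = 0.412597
g(2.303850) = 1.012654
t₄ = 2.303850 − 1.012654·(0.412597)/(3.384987) = 2.180417;  |Δ| = 0.123433
g(2.180417) = -0.150003
t₅ = 2.180417 − (-0.150003)·(-0.123433)/(-1.162657) = 2.196342;  |Δ| = 0.015925
g(2.196342) = -0.007939
t₆ = 2.196342 − (-0.007939)·(0.015925)/(0.142064) = 2.197232;  |Δ| = 0.000890
g(2.197232) = 0.000067
t₇ = 2.197232 − 0.000067·(0.000890)/(0.008006) = 2.197225;  |Δ| = 0.000007
|t₇ − t₆| = 0.000007 < 0.0001

n = 7, tₙ = 2.1972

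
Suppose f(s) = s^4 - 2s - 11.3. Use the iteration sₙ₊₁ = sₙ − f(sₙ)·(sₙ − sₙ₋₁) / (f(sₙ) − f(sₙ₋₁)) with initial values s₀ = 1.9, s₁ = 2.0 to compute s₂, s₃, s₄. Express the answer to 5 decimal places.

1.97471, 1.97619, 1.97622

f(1.9) = -2.0679000, f(2.0) = 0.7000000
s₂ = 2.0000000 − 0.7000000·(2.0000000 − 1.9000000) / (0.7000000 − (-2.0679000)) = 2.0000000 − (0.0700000)/(2.7679000) = 1.9747101
f(1.9747101) = -0.0434770
s₃ = 1.9747101 − (-0.0434770)·(1.9747101 − 2.0000000) / (-0.0434770 − 0.7000000) = 1.9747101 − (0.0010995)/(-0.7434770) = 1.9761890
f(1.9761890) = -0.0008314
s₄ = 1.9761890 − (-0.0008314)·(1.9761890 − 1.9747101) / (-0.0008314 − (-0.0434770)) = 1.9761890 − (-0.0000012)/(0.0426456) = 1.9762178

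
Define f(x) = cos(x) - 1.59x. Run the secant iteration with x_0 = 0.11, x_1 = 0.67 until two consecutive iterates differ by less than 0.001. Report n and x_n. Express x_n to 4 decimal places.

n = 4, x_n = 0.5396

f(0.11) = 0.819056, f(0.67) = -0.281478
x_2 = 0.670000 − (-0.281478)·(0.560000)/(-1.100534) = 0.526772;  |Δ| = 0.143228
f(0.526772) = 0.026868
x_3 = 0.526772 − 0.026868·(-0.143228)/(0.308346) = 0.539252;  |Δ| = 0.012480
f(0.539252) = 0.000683
x_4 = 0.539252 − 0.000683·(0.012480)/(-0.026185) = 0.539577;  |Δ| = 0.000325
|x_4 − x_3| = 0.000325 < 0.001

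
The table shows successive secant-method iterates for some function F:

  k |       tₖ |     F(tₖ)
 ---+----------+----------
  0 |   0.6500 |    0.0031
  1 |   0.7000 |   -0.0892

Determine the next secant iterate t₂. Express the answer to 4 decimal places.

t₂ = 0.7000 − (-0.0892)·(0.7000 − 0.6500) / (-0.0892 − 0.0031)
   = 0.7000 − (-0.004460)/(-0.092300) = 0.651679

0.6517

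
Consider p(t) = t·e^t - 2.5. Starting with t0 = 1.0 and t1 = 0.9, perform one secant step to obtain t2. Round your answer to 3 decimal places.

p(1.0) = 0.21828, p(0.9) = -0.28636
t2 = 0.90000 − (-0.28636)·(0.90000 − 1.00000) / (-0.28636 − 0.21828) = 0.90000 − (0.02864)/(-0.50464) = 0.95674

0.957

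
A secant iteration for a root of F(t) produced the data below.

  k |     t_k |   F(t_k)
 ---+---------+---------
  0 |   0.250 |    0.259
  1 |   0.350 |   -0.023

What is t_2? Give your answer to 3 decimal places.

t_2 = 0.350 − (-0.023)·(0.350 − 0.250) / (-0.023 − 0.259)
   = 0.350 − (-0.00230)/(-0.28200) = 0.34184

0.342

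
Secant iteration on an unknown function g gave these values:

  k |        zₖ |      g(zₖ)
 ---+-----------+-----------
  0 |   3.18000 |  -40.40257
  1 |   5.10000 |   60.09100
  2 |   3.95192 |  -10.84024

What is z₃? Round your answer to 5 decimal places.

z₃ = 3.95192 − (-10.84024)·(3.95192 − 5.10000) / (-10.84024 − 60.09100)
   = 3.95192 − (12.4454627)/(-70.9312400) = 4.1273781

4.12738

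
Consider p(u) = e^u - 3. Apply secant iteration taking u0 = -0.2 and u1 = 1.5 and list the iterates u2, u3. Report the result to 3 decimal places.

0.812, 1.043

p(-0.2) = -2.18127, p(1.5) = 1.48169
u2 = 1.50000 − 1.48169·(1.50000 − (-0.20000)) / (1.48169 − (-2.18127)) = 1.50000 − (2.51887)/(3.66296) = 0.81234
p(0.81234) = -0.74683
u3 = 0.81234 − (-0.74683)·(0.81234 − 1.50000) / (-0.74683 − 1.48169) = 0.81234 − (0.51356)/(-2.22852) = 1.04279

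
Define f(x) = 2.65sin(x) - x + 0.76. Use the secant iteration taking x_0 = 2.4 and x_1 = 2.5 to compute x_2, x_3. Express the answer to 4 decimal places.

2.4493, 2.4500

f(2.4) = 0.149977, f(2.5) = -0.154049
x_2 = 2.500000 − (-0.154049)·(2.500000 − 2.400000) / (-0.154049 − 0.149977) = 2.500000 − (-0.015405)/(-0.304026) = 2.449330
f(2.449330) = 0.002112
x_3 = 2.449330 − 0.002112·(2.449330 − 2.500000) / (0.002112 − (-0.154049)) = 2.449330 − (-0.000107)/(0.156161) = 2.450016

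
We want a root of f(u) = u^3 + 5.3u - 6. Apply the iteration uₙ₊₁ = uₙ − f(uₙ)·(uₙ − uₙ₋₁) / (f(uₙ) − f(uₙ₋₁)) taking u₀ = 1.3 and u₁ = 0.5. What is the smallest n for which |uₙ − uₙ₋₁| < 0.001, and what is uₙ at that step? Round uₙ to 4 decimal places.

f(1.3) = 3.087000, f(0.5) = -3.225000
u₂ = 0.500000 − (-3.225000)·(-0.800000)/(-6.312000) = 0.908745;  |Δ| = 0.408745
f(0.908745) = -0.433192
u₃ = 0.908745 − (-0.433192)·(0.408745)/(2.791808) = 0.972168;  |Δ| = 0.063423
f(0.972168) = 0.071300
u₄ = 0.972168 − 0.071300·(0.063423)/(0.504492) = 0.963205;  |Δ| = 0.008964
f(0.963205) = -0.001388
u₅ = 0.963205 − (-0.001388)·(-0.008964)/(-0.072688) = 0.963376;  |Δ| = 0.000171
|u₅ − u₄| = 0.000171 < 0.001

n = 5, uₙ = 0.9634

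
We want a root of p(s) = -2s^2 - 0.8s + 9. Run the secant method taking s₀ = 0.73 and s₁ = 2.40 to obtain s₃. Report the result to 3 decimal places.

1.914

p(0.73) = 7.35020, p(2.40) = -4.44000
s₂ = 2.40000 − (-4.44000)·(2.40000 − 0.73000) / (-4.44000 − 7.35020) = 2.40000 − (-7.41480)/(-11.79020) = 1.77110
p(1.77110) = 1.30949
s₃ = 1.77110 − 1.30949·(1.77110 − 2.40000) / (1.30949 − (-4.44000)) = 1.77110 − (-0.82353)/(5.74949) = 1.91434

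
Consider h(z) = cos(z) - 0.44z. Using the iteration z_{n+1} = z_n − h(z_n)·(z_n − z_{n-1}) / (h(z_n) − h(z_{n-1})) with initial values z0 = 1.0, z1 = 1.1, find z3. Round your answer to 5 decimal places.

1.07707

h(1.0) = 0.1003023, h(1.1) = -0.0304039
z2 = 1.1000000 − (-0.0304039)·(1.1000000 − 1.0000000) / (-0.0304039 − 0.1003023) = 1.1000000 − (-0.0030404)/(-0.1307062) = 1.0767388
h(1.0767388) = 0.0004371
z3 = 1.0767388 − 0.0004371·(1.0767388 − 1.1000000) / (0.0004371 − (-0.0304039)) = 1.0767388 − (-0.0000102)/(0.0308410) = 1.0770684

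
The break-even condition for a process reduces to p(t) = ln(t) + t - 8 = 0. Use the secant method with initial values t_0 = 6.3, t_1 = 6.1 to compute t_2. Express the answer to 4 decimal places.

6.1790

p(6.3) = 0.140550, p(6.1) = -0.091711
t_2 = 6.100000 − (-0.091711)·(6.100000 − 6.300000) / (-0.091711 − 0.140550) = 6.100000 − (0.018342)/(-0.232261) = 6.178973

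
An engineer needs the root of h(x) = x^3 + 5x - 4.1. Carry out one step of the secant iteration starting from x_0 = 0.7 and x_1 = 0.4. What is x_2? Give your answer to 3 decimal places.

h(0.7) = -0.25700, h(0.4) = -2.03600
x_2 = 0.40000 − (-2.03600)·(0.40000 − 0.70000) / (-2.03600 − (-0.25700)) = 0.40000 − (0.61080)/(-1.77900) = 0.74334

0.743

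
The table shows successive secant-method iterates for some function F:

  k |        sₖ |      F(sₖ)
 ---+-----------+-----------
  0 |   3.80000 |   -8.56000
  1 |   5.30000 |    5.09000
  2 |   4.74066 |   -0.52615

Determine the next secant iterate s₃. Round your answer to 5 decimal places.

4.79306

s₃ = 4.74066 − (-0.52615)·(4.74066 − 5.30000) / (-0.52615 − 5.09000)
   = 4.74066 − (0.2942967)/(-5.6161500) = 4.7930619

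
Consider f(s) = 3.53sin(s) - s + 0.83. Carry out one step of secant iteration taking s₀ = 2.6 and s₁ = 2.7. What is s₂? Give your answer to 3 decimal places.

2.612

f(2.6) = 0.04972, f(2.7) = -0.36135
s₂ = 2.70000 − (-0.36135)·(2.70000 − 2.60000) / (-0.36135 − 0.04972) = 2.70000 − (-0.03613)/(-0.41107) = 2.61210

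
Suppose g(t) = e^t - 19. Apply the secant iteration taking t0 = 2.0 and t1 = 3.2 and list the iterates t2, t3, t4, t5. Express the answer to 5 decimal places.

2.81274, 2.92800, 2.94555, 2.94443

g(2.0) = -11.6109439, g(3.2) = 5.5325302
t2 = 3.2000000 − 5.5325302·(3.2000000 − 2.0000000) / (5.5325302 − (-11.6109439)) = 3.2000000 − (6.6390362)/(17.1434741) = 2.8127368
g(2.8127368) = -2.3445611
t3 = 2.8127368 − (-2.3445611)·(2.8127368 − 3.2000000) / (-2.3445611 − 5.5325302) = 2.8127368 − (0.9079622)/(-7.8770913) = 2.9280030
g(2.9280030) = -0.3097313
t4 = 2.9280030 − (-0.3097313)·(2.9280030 − 2.8127368) / (-0.3097313 − (-2.3445611)) = 2.9280030 − (-0.0357015)/(2.0348298) = 2.9455482
g(2.9455482) = 0.0210873
t5 = 2.9455482 − 0.0210873·(2.9455482 − 2.9280030) / (0.0210873 − (-0.3097313)) = 2.9455482 − (0.0003700)/(0.3308186) = 2.9444298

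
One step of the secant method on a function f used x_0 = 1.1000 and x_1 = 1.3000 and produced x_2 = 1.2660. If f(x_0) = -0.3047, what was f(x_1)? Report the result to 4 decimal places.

The secant line through (1.1000, -0.3047) and (1.3000, f(x_1)) crosses zero at x_2 = 1.2660.
So (1.1000, -0.3047), (1.3000, f(x_1)), (1.2660, 0) are collinear:
f(x_1) = -0.3047 · (1.3000 − 1.2660) / (1.1000 − 1.2660) = -0.3047 · (0.034000)/(-0.166000) = 0.062408

0.0624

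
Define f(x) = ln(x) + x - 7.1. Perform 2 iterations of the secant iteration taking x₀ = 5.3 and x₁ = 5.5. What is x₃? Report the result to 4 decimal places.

5.4115

f(5.3) = -0.132293, f(5.5) = 0.104748
x₂ = 5.500000 − 0.104748·(5.500000 − 5.300000) / (0.104748 − (-0.132293)) = 5.500000 − (0.020950)/(0.237041) = 5.411620
f(5.411620) = 0.000169
x₃ = 5.411620 − 0.000169·(5.411620 − 5.500000) / (0.000169 − 0.104748) = 5.411620 − (-0.000015)/(-0.104579) = 5.411478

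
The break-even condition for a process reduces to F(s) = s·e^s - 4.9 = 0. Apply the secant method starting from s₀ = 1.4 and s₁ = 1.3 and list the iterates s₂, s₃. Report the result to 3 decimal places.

F(1.4) = 0.77728, F(1.3) = -0.12991
s₂ = 1.30000 − (-0.12991)·(1.30000 − 1.40000) / (-0.12991 − 0.77728) = 1.30000 − (0.01299)/(-0.90719) = 1.31432
F(1.31432) = -0.00781
s₃ = 1.31432 − (-0.00781)·(1.31432 − 1.30000) / (-0.00781 − (-0.12991)) = 1.31432 − (-0.00011)/(0.12211) = 1.31524

1.314, 1.315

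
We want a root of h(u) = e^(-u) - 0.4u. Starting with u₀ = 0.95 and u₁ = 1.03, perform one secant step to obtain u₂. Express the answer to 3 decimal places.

0.959

h(0.95) = 0.00674, h(1.03) = -0.05499
u₂ = 1.03000 − (-0.05499)·(1.03000 − 0.95000) / (-0.05499 − 0.00674) = 1.03000 − (-0.00440)/(-0.06173) = 0.95874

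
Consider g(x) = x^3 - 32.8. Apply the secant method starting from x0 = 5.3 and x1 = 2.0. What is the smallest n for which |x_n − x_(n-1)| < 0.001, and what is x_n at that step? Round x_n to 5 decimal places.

g(5.3) = 116.0770000, g(2.0) = -24.8000000
x2 = 2.0000000 − (-24.8000000)·(-3.3000000)/(-140.8770000) = 2.5809323;  |Δ| = 0.5809323
g(2.5809323) = -15.6078639
x3 = 2.5809323 − (-15.6078639)·(0.5809323)/(9.1921361) = 3.5673311;  |Δ| = 0.9863988
g(3.5673311) = 12.5973262
x4 = 3.5673311 − 12.5973262·(0.9863988)/(28.2051902) = 3.1267744;  |Δ| = 0.4405568
g(3.1267744) = -2.2304093
x5 = 3.1267744 − (-2.2304093)·(-0.4405568)/(-14.8277356) = 3.1930435;  |Δ| = 0.0662692
g(3.1930435) = -0.2452382
x6 = 3.1930435 − (-0.2452382)·(0.0662692)/(1.9851711) = 3.2012301;  |Δ| = 0.0081866
g(3.2012301) = 0.0058034
x7 = 3.2012301 − 0.0058034·(0.0081866)/(0.2510417) = 3.2010409;  |Δ| = 0.0001893
|x7 − x6| = 0.0001893 < 0.001

n = 7, x_n = 3.20104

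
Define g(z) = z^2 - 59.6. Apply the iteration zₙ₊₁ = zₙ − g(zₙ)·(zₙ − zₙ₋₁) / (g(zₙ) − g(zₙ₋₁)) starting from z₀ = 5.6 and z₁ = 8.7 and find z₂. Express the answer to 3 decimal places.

7.575

g(5.6) = -28.24000, g(8.7) = 16.09000
z₂ = 8.70000 − 16.09000·(8.70000 − 5.60000) / (16.09000 − (-28.24000)) = 8.70000 − (49.87900)/(44.33000) = 7.57483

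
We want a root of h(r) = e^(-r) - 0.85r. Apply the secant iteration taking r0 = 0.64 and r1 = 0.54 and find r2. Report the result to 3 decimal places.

0.628

h(0.64) = -0.01671, h(0.54) = 0.12375
r2 = 0.54000 − 0.12375·(0.54000 − 0.64000) / (0.12375 − (-0.01671)) = 0.54000 − (-0.01237)/(0.14046) = 0.62810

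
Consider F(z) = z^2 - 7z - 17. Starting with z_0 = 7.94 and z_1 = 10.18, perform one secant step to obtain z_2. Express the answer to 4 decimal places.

8.7976

F(7.94) = -9.536400, F(10.18) = 15.372400
z_2 = 10.180000 − 15.372400·(10.180000 − 7.940000) / (15.372400 − (-9.536400)) = 10.180000 − (34.434176)/(24.908800) = 8.797590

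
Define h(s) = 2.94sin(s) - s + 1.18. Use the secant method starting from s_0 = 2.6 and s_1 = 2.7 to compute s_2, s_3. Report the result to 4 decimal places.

2.6266, 2.6270

h(2.6) = 0.095574, h(2.7) = -0.263503
s_2 = 2.700000 − (-0.263503)·(2.700000 − 2.600000) / (-0.263503 − 0.095574) = 2.700000 − (-0.026350)/(-0.359077) = 2.626617
h(2.626617) = 0.001375
s_3 = 2.626617 − 0.001375·(2.626617 − 2.700000) / (0.001375 − (-0.263503)) = 2.626617 − (-0.000101)/(0.264878) = 2.626997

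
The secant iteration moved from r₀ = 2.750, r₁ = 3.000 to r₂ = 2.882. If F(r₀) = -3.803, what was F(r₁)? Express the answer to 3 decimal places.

3.400

The secant line through (2.750, -3.803) and (3.000, F(r₁)) crosses zero at r₂ = 2.882.
So (2.750, -3.803), (3.000, F(r₁)), (2.882, 0) are collinear:
F(r₁) = -3.803 · (3.000 − 2.882) / (2.750 − 2.882) = -3.803 · (0.11800)/(-0.13200) = 3.39965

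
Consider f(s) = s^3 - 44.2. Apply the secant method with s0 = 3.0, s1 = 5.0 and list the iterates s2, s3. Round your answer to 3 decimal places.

3.351, 3.475

f(3.0) = -17.20000, f(5.0) = 80.80000
s2 = 5.00000 − 80.80000·(5.00000 − 3.00000) / (80.80000 − (-17.20000)) = 5.00000 − (161.60000)/(98.00000) = 3.35102
f(3.35102) = -6.57026
s3 = 3.35102 − (-6.57026)·(3.35102 − 5.00000) / (-6.57026 − 80.80000) = 3.35102 − (10.83422)/(-87.37026) = 3.47502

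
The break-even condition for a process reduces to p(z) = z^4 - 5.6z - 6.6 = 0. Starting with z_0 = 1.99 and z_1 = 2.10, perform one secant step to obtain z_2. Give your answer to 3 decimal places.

p(1.99) = -2.06161, p(2.10) = 1.08810
z_2 = 2.10000 − 1.08810·(2.10000 − 1.99000) / (1.08810 − (-2.06161)) = 2.10000 − (0.11969)/(3.14971) = 2.06200

2.062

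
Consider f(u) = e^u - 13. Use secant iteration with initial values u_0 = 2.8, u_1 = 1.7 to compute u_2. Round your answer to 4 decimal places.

2.4546

f(2.8) = 3.444647, f(1.7) = -7.526053
u_2 = 1.700000 − (-7.526053)·(1.700000 − 2.800000) / (-7.526053 − 3.444647) = 1.700000 − (8.278658)/(-10.970699) = 2.454615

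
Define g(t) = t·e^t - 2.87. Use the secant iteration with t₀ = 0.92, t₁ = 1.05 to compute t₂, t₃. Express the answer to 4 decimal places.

g(0.92) = -0.561453, g(1.05) = 0.130534
t₂ = 1.050000 − 0.130534·(1.050000 − 0.920000) / (0.130534 − (-0.561453)) = 1.050000 − (0.016969)/(0.691987) = 1.025477
g(1.025477) = -0.010532
t₃ = 1.025477 − (-0.010532)·(1.025477 − 1.050000) / (-0.010532 − 0.130534) = 1.025477 − (0.000258)/(-0.141066) = 1.027308

1.0255, 1.0273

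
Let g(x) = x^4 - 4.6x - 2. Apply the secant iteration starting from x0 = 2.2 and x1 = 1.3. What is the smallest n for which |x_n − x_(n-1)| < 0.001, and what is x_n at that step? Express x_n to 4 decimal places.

g(2.2) = 11.305600, g(1.3) = -5.123900
x2 = 1.300000 − (-5.123900)·(-0.900000)/(-16.429500) = 1.580685;  |Δ| = 0.280685
g(1.580685) = -3.028326
x3 = 1.580685 − (-3.028326)·(0.280685)/(2.095574) = 1.986304;  |Δ| = 0.405619
g(1.986304) = 4.429212
x4 = 1.986304 − 4.429212·(0.405619)/(7.457538) = 1.745397;  |Δ| = 0.240907
g(1.745397) = -0.748209
x5 = 1.745397 − (-0.748209)·(-0.240907)/(-5.177421) = 1.780211;  |Δ| = 0.034814
g(1.780211) = -0.145445
x6 = 1.780211 − (-0.145445)·(0.034814)/(0.602764) = 1.788612;  |Δ| = 0.008401
g(1.788612) = 0.006835
x7 = 1.788612 − 0.006835·(0.008401)/(0.152280) = 1.788235;  |Δ| = 0.000377
|x7 − x6| = 0.000377 < 0.001

n = 7, x_n = 1.7882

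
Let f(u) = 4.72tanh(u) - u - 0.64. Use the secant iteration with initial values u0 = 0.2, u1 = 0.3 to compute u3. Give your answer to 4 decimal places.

f(0.2) = 0.091612, f(0.3) = 0.434996
u2 = 0.300000 − 0.434996·(0.300000 − 0.200000) / (0.434996 − 0.091612) = 0.300000 − (0.043500)/(0.343384) = 0.173321
f(0.173321) = -0.003340
u3 = 0.173321 − (-0.003340)·(0.173321 − 0.300000) / (-0.003340 − 0.434996) = 0.173321 − (0.000423)/(-0.438336) = 0.174286

0.1743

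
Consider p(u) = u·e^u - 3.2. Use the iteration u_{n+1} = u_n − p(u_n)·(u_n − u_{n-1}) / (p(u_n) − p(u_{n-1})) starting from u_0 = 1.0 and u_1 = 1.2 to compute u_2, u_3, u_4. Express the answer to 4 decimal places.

1.0761, 1.0826, 1.0832

p(1.0) = -0.481718, p(1.2) = 0.784140
u_2 = 1.200000 − 0.784140·(1.200000 − 1.000000) / (0.784140 − (-0.481718)) = 1.200000 − (0.156828)/(1.265858) = 1.076109
p(1.076109) = -0.043508
u_3 = 1.076109 − (-0.043508)·(1.076109 − 1.200000) / (-0.043508 − 0.784140) = 1.076109 − (0.005390)/(-0.827648) = 1.082622
p(1.082622) = -0.003655
u_4 = 1.082622 − (-0.003655)·(1.082622 − 1.076109) / (-0.003655 − (-0.043508)) = 1.082622 − (-0.000024)/(0.039852) = 1.083219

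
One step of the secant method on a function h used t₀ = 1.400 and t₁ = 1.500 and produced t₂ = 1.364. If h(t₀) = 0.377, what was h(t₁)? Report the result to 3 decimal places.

The secant line through (1.400, 0.377) and (1.500, h(t₁)) crosses zero at t₂ = 1.364.
So (1.400, 0.377), (1.500, h(t₁)), (1.364, 0) are collinear:
h(t₁) = 0.377 · (1.500 − 1.364) / (1.400 − 1.364) = 0.377 · (0.13600)/(0.03600) = 1.42422

1.424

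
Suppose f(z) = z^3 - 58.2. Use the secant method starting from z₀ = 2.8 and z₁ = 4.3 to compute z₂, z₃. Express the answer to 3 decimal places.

f(2.8) = -36.24800, f(4.3) = 21.30700
z₂ = 4.30000 − 21.30700·(4.30000 − 2.80000) / (21.30700 − (-36.24800)) = 4.30000 − (31.96050)/(57.55500) = 3.74470
f(3.74470) = -5.68906
z₃ = 3.74470 − (-5.68906)·(3.74470 − 4.30000) / (-5.68906 − 21.30700) = 3.74470 − (3.15915)/(-26.99606) = 3.86172

3.745, 3.862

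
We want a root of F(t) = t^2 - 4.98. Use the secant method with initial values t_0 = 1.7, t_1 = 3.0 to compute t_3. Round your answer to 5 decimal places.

2.21861

F(1.7) = -2.0900000, F(3.0) = 4.0200000
t_2 = 3.0000000 − 4.0200000·(3.0000000 − 1.7000000) / (4.0200000 − (-2.0900000)) = 3.0000000 − (5.2260000)/(6.1100000) = 2.1446809
F(2.1446809) = -0.3803440
t_3 = 2.1446809 − (-0.3803440)·(2.1446809 − 3.0000000) / (-0.3803440 − 4.0200000) = 2.1446809 − (0.3253155)/(-4.4003440) = 2.2186104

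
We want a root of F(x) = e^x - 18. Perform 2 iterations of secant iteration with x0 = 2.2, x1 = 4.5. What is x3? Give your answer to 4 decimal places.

2.6207

F(2.2) = -8.974987, F(4.5) = 72.017131
x2 = 4.500000 − 72.017131·(4.500000 − 2.200000) / (72.017131 − (-8.974987)) = 4.500000 − (165.639402)/(80.992118) = 2.454870
F(2.454870) = -6.355079
x3 = 2.454870 − (-6.355079)·(2.454870 − 4.500000) / (-6.355079 − 72.017131) = 2.454870 − (12.996963)/(-78.372211) = 2.620706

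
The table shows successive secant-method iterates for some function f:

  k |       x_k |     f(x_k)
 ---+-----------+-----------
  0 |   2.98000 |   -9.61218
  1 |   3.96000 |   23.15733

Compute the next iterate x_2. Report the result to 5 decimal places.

x_2 = 3.96000 − 23.15733·(3.96000 − 2.98000) / (23.15733 − (-9.61218))
   = 3.96000 − (22.6941834)/(32.7695100) = 3.2674604

3.26746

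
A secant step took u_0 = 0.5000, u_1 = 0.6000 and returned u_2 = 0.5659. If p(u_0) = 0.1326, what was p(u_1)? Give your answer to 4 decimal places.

The secant line through (0.5000, 0.1326) and (0.6000, p(u_1)) crosses zero at u_2 = 0.5659.
So (0.5000, 0.1326), (0.6000, p(u_1)), (0.5659, 0) are collinear:
p(u_1) = 0.1326 · (0.6000 − 0.5659) / (0.5000 − 0.5659) = 0.1326 · (0.034100)/(-0.065900) = -0.068614

-0.0686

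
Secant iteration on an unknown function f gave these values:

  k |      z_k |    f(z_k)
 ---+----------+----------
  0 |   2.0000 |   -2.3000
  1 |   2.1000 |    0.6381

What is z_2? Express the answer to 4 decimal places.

2.0783

z_2 = 2.1000 − 0.6381·(2.1000 − 2.0000) / (0.6381 − (-2.3000))
   = 2.1000 − (0.063810)/(2.938100) = 2.078282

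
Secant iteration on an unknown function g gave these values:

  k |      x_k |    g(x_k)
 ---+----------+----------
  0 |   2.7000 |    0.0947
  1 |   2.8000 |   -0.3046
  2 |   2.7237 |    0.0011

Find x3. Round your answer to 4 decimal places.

2.7240

x3 = 2.7237 − 0.0011·(2.7237 − 2.8000) / (0.0011 − (-0.3046))
   = 2.7237 − (-0.000084)/(0.305700) = 2.723975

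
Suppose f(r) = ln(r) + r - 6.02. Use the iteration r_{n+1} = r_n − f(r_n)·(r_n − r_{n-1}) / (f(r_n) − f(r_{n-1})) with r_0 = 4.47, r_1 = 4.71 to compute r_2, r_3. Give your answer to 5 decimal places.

4.51320, 4.51303

f(4.47) = -0.0526116, f(4.71) = 0.2396879
r_2 = 4.7100000 − 0.2396879·(4.7100000 − 4.4700000) / (0.2396879 − (-0.0526116)) = 4.7100000 − (0.0575251)/(0.2922995) = 4.5131981
f(4.5131981) = 0.0002041
r_3 = 4.5131981 − 0.0002041·(4.5131981 − 4.7100000) / (0.0002041 − 0.2396879) = 4.5131981 − (-0.0000402)/(-0.2394838) = 4.5130304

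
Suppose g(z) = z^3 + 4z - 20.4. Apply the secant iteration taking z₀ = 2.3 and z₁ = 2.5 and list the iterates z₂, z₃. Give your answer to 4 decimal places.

2.2546, 2.2508

g(2.3) = 0.967000, g(2.5) = 5.225000
z₂ = 2.500000 − 5.225000·(2.500000 − 2.300000) / (5.225000 − 0.967000) = 2.500000 − (1.045000)/(4.258000) = 2.254580
g(2.254580) = 0.078638
z₃ = 2.254580 − 0.078638·(2.254580 − 2.500000) / (0.078638 − 5.225000) = 2.254580 − (-0.019299)/(-5.146362) = 2.250830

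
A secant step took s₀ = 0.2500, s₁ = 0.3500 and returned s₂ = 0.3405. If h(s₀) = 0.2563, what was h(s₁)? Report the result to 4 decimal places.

The secant line through (0.2500, 0.2563) and (0.3500, h(s₁)) crosses zero at s₂ = 0.3405.
So (0.2500, 0.2563), (0.3500, h(s₁)), (0.3405, 0) are collinear:
h(s₁) = 0.2563 · (0.3500 − 0.3405) / (0.2500 − 0.3405) = 0.2563 · (0.009500)/(-0.090500) = -0.026904

-0.0269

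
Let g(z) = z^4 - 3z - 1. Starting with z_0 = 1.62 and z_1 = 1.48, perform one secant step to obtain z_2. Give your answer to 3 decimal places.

1.534

g(1.62) = 1.02748, g(1.48) = -0.64215
z_2 = 1.48000 − (-0.64215)·(1.48000 − 1.62000) / (-0.64215 − 1.02748) = 1.48000 − (0.08990)/(-1.66962) = 1.53384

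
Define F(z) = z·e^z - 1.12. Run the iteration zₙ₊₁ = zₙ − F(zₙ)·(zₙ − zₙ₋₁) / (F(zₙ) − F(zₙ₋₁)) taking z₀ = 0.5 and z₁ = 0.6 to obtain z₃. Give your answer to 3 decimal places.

F(0.5) = -0.29564, F(0.6) = -0.02673
z₂ = 0.60000 − (-0.02673)·(0.60000 − 0.50000) / (-0.02673 − (-0.29564)) = 0.60000 − (-0.00267)/(0.26891) = 0.60994
F(0.60994) = 0.00248
z₃ = 0.60994 − 0.00248·(0.60994 − 0.60000) / (0.00248 − (-0.02673)) = 0.60994 − (0.00002)/(0.02921) = 0.60909

0.609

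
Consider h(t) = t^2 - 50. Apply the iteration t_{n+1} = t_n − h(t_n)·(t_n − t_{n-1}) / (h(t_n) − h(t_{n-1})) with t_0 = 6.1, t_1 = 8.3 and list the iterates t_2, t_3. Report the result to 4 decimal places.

6.9882, 7.0644

h(6.1) = -12.790000, h(8.3) = 18.890000
t_2 = 8.300000 − 18.890000·(8.300000 − 6.100000) / (18.890000 − (-12.790000)) = 8.300000 − (41.558000)/(31.680000) = 6.988194
h(6.988194) = -1.165138
t_3 = 6.988194 − (-1.165138)·(6.988194 − 8.300000) / (-1.165138 − 18.890000) = 6.988194 − (1.528435)/(-20.055138) = 7.064406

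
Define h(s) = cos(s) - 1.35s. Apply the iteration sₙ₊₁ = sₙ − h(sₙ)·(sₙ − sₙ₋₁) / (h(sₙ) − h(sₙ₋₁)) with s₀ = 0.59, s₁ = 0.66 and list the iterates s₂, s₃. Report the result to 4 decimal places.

0.6078, 0.6080

h(0.59) = 0.034441, h(0.66) = -0.101008
s₂ = 0.660000 − (-0.101008)·(0.660000 − 0.590000) / (-0.101008 − 0.034441) = 0.660000 − (-0.007071)/(-0.135448) = 0.607799
h(0.607799) = 0.000378
s₃ = 0.607799 − 0.000378·(0.607799 − 0.660000) / (0.000378 − (-0.101008)) = 0.607799 − (-0.000020)/(0.101386) = 0.607994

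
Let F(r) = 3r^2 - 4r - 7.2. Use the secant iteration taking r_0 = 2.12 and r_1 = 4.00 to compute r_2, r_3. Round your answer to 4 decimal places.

2.2730, 2.3265

F(2.12) = -2.196800, F(4.00) = 24.800000
r_2 = 4.000000 − 24.800000·(4.000000 − 2.120000) / (24.800000 − (-2.196800)) = 4.000000 − (46.624000)/(26.996800) = 2.272981
F(2.272981) = -0.792601
r_3 = 2.272981 − (-0.792601)·(2.272981 − 4.000000) / (-0.792601 − 24.800000) = 2.272981 − (1.368837)/(-25.592601) = 2.326466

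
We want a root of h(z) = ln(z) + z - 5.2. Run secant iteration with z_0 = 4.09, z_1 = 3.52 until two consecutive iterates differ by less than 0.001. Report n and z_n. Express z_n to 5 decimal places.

n = 4, z_n = 3.85153

h(4.09) = 0.2985450, h(3.52) = -0.4215390
z_2 = 3.5200000 − (-0.4215390)·(-0.5700000)/(-0.7200840) = 3.8536795;  |Δ| = 0.3336795
h(3.8536795) = 0.0027079
z_3 = 3.8536795 − 0.0027079·(0.3336795)/(0.4242469) = 3.8515497;  |Δ| = 0.0021298
h(3.8515497) = 0.0000253
z_4 = 3.8515497 − 0.0000253·(-0.0021298)/(-0.0026826) = 3.8515296;  |Δ| = 0.0000200
|z_4 − z_3| = 0.0000200 < 0.001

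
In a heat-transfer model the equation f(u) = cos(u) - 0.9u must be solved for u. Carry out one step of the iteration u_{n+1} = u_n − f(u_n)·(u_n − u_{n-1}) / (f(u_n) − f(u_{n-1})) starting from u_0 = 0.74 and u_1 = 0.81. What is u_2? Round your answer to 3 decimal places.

f(0.74) = 0.07247, f(0.81) = -0.03950
u_2 = 0.81000 − (-0.03950)·(0.81000 − 0.74000) / (-0.03950 − 0.07247) = 0.81000 − (-0.00277)/(-0.11197) = 0.78530

0.785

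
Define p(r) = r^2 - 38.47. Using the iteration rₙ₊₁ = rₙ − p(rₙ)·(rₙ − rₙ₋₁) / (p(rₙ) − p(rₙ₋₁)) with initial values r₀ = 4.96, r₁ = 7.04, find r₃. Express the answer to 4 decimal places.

6.1969

p(4.96) = -13.868400, p(7.04) = 11.091600
r₂ = 7.040000 − 11.091600·(7.040000 − 4.960000) / (11.091600 − (-13.868400)) = 7.040000 − (23.070528)/(24.960000) = 6.115700
p(6.115700) = -1.068214
r₃ = 6.115700 − (-1.068214)·(6.115700 − 7.040000) / (-1.068214 − 11.091600) = 6.115700 − (0.987350)/(-12.159814) = 6.196898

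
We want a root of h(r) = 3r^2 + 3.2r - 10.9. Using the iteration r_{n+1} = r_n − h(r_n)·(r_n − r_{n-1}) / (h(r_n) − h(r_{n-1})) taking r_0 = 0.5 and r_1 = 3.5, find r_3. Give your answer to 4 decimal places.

h(0.5) = -8.550000, h(3.5) = 37.050000
r_2 = 3.500000 − 37.050000·(3.500000 − 0.500000) / (37.050000 − (-8.550000)) = 3.500000 − (111.150000)/(45.600000) = 1.062500
h(1.062500) = -4.113281
r_3 = 1.062500 − (-4.113281)·(1.062500 − 3.500000) / (-4.113281 − 37.050000) = 1.062500 − (10.026123)/(-41.163281) = 1.306070

1.3061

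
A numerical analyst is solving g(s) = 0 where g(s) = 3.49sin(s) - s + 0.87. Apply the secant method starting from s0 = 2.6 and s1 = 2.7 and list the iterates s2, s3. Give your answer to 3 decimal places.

2.617, 2.617

g(2.6) = 0.06910, g(2.7) = -0.33844
s2 = 2.70000 − (-0.33844)·(2.70000 − 2.60000) / (-0.33844 − 0.06910) = 2.70000 − (-0.03384)/(-0.40754) = 2.61696
g(2.61696) = 0.00118
s3 = 2.61696 − 0.00118·(2.61696 − 2.70000) / (0.00118 − (-0.33844)) = 2.61696 − (-0.00010)/(0.33963) = 2.61724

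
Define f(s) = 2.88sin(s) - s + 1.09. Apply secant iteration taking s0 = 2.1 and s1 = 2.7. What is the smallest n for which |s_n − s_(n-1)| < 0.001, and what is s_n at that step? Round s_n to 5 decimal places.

n = 4, s_n = 2.59268

f(2.1) = 1.4760430, f(2.7) = -0.3791459
s2 = 2.7000000 − (-0.3791459)·(0.6000000)/(-1.8551889) = 2.5773777;  |Δ| = 0.1226223
f(2.5773777) = 0.0527099
s3 = 2.5773777 − 0.0527099·(-0.1226223)/(0.4318558) = 2.5923443;  |Δ| = 0.0149666
f(2.5923443) = 0.0011491
s4 = 2.5923443 − 0.0011491·(0.0149666)/(-0.0515608) = 2.5926778;  |Δ| = 0.0003336
|s4 − s3| = 0.0003336 < 0.001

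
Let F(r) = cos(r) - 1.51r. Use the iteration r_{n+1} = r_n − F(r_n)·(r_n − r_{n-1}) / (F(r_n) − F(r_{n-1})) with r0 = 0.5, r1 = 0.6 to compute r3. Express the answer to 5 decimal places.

F(0.5) = 0.1225826, F(0.6) = -0.0806644
r2 = 0.6000000 − (-0.0806644)·(0.6000000 − 0.5000000) / (-0.0806644 − 0.1225826) = 0.6000000 − (-0.0080664)/(-0.2032469) = 0.5603121
F(0.5603121) = 0.0010180
r3 = 0.5603121 − 0.0010180·(0.5603121 − 0.6000000) / (0.0010180 − (-0.0806644)) = 0.5603121 − (-0.0000404)/(0.0816823) = 0.5608067

0.56081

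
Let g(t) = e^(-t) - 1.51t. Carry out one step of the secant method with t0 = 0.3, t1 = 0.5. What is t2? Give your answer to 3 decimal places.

g(0.3) = 0.28782, g(0.5) = -0.14847
t2 = 0.50000 − (-0.14847)·(0.50000 − 0.30000) / (-0.14847 − 0.28782) = 0.50000 − (-0.02969)/(-0.43629) = 0.43194

0.432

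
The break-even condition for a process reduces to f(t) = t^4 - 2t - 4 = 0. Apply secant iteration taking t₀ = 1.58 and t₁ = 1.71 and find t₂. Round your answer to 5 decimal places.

1.63861

f(1.58) = -0.9279870, f(1.71) = 1.1303608
t₂ = 1.7100000 − 1.1303608·(1.7100000 − 1.5800000) / (1.1303608 − (-0.9279870)) = 1.7100000 − (0.1469469)/(2.0583478) = 1.6386093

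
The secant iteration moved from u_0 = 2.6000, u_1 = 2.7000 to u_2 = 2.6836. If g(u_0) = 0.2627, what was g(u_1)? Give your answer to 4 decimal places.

The secant line through (2.6000, 0.2627) and (2.7000, g(u_1)) crosses zero at u_2 = 2.6836.
So (2.6000, 0.2627), (2.7000, g(u_1)), (2.6836, 0) are collinear:
g(u_1) = 0.2627 · (2.7000 − 2.6836) / (2.6000 − 2.6836) = 0.2627 · (0.016400)/(-0.083600) = -0.051534

-0.0515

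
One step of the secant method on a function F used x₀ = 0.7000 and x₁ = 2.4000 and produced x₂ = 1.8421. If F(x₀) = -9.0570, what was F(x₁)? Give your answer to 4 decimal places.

The secant line through (0.7000, -9.0570) and (2.4000, F(x₁)) crosses zero at x₂ = 1.8421.
So (0.7000, -9.0570), (2.4000, F(x₁)), (1.8421, 0) are collinear:
F(x₁) = -9.0570 · (2.4000 − 1.8421) / (0.7000 − 1.8421) = -9.0570 · (0.557900)/(-1.142100) = 4.424219

4.4242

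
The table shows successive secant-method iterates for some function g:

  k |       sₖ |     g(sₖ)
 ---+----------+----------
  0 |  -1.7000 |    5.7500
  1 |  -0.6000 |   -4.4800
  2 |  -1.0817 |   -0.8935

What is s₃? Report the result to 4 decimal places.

-1.2017

s₃ = -1.0817 − (-0.8935)·(-1.0817 − (-0.6000)) / (-0.8935 − (-4.4800))
   = -1.0817 − (0.430399)/(3.586500) = -1.201705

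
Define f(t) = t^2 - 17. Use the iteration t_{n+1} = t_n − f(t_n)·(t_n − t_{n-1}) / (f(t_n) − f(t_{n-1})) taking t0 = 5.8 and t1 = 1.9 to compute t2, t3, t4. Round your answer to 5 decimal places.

3.63896, 4.31742, 4.11128

f(5.8) = 16.6400000, f(1.9) = -13.3900000
t2 = 1.9000000 − (-13.3900000)·(1.9000000 − 5.8000000) / (-13.3900000 − 16.6400000) = 1.9000000 − (52.2210000)/(-30.0300000) = 3.6389610
f(3.6389610) = -3.7579626
t3 = 3.6389610 − (-3.7579626)·(3.6389610 − 1.9000000) / (-3.7579626 − (-13.3900000)) = 3.6389610 − (-6.5349505)/(9.6320374) = 4.3174209
f(4.3174209) = 1.6401229
t4 = 4.3174209 − 1.6401229·(4.3174209 − 3.6389610) / (1.6401229 − (-3.7579626)) = 4.3174209 − (1.1127575)/(5.3980855) = 4.1112816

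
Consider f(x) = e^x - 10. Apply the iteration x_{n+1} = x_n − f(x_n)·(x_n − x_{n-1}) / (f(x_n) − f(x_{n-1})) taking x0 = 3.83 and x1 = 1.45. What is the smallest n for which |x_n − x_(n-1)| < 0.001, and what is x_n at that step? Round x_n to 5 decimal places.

n = 7, x_n = 2.30258

f(3.83) = 36.0625382, f(1.45) = -5.7368855
x2 = 1.4500000 − (-5.7368855)·(-2.3800000)/(-41.7994237) = 1.7766501;  |Δ| = 0.3266501
f(1.7766501) = -4.0899746
x3 = 1.7766501 − (-4.0899746)·(0.3266501)/(1.6469109) = 2.5878602;  |Δ| = 0.8112101
f(2.5878602) = 3.3012793
x4 = 2.5878602 − 3.3012793·(0.8112101)/(7.3912538) = 2.2255359;  |Δ| = 0.3623243
f(2.2255359) = -0.7415570
x5 = 2.2255359 − (-0.7415570)·(-0.3623243)/(-4.0428363) = 2.2919952;  |Δ| = 0.0664593
f(2.2919952) = -0.1053401
x6 = 2.2919952 − (-0.1053401)·(0.0664593)/(0.6362169) = 2.3029991;  |Δ| = 0.0110038
f(2.3029991) = 0.0041404
x7 = 2.3029991 − 0.0041404·(0.0110038)/(0.1094805) = 2.3025829;  |Δ| = 0.0004162
|x7 − x6| = 0.0004162 < 0.001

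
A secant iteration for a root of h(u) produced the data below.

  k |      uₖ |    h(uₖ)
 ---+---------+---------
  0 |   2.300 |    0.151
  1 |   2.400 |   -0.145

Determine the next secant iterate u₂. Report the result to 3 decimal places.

2.351

u₂ = 2.400 − (-0.145)·(2.400 − 2.300) / (-0.145 − 0.151)
   = 2.400 − (-0.01450)/(-0.29600) = 2.35101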